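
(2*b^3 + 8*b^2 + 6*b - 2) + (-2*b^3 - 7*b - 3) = 8*b^2 - b - 5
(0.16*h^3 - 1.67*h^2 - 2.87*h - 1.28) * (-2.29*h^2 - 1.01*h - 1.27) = -0.3664*h^5 + 3.6627*h^4 + 8.0558*h^3 + 7.9508*h^2 + 4.9377*h + 1.6256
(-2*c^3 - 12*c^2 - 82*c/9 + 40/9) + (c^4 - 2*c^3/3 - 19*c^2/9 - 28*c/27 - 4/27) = c^4 - 8*c^3/3 - 127*c^2/9 - 274*c/27 + 116/27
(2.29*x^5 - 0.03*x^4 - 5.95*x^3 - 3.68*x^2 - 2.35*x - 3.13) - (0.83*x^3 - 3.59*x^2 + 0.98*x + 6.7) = 2.29*x^5 - 0.03*x^4 - 6.78*x^3 - 0.0900000000000003*x^2 - 3.33*x - 9.83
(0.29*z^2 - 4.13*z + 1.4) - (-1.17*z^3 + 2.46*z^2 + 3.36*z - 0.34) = 1.17*z^3 - 2.17*z^2 - 7.49*z + 1.74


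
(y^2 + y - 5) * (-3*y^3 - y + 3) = -3*y^5 - 3*y^4 + 14*y^3 + 2*y^2 + 8*y - 15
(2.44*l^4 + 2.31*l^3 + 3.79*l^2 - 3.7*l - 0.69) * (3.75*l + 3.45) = 9.15*l^5 + 17.0805*l^4 + 22.182*l^3 - 0.799499999999998*l^2 - 15.3525*l - 2.3805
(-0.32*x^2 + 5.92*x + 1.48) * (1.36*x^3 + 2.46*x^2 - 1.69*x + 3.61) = -0.4352*x^5 + 7.264*x^4 + 17.1168*x^3 - 7.5192*x^2 + 18.87*x + 5.3428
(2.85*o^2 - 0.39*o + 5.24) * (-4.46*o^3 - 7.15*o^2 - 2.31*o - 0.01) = -12.711*o^5 - 18.6381*o^4 - 27.1654*o^3 - 36.5936*o^2 - 12.1005*o - 0.0524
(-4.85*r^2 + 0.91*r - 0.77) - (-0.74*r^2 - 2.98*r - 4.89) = -4.11*r^2 + 3.89*r + 4.12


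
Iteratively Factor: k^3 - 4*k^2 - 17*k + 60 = (k - 5)*(k^2 + k - 12) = (k - 5)*(k + 4)*(k - 3)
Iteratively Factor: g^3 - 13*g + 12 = (g - 1)*(g^2 + g - 12) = (g - 3)*(g - 1)*(g + 4)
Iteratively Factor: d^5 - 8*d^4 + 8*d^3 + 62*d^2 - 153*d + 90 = (d - 2)*(d^4 - 6*d^3 - 4*d^2 + 54*d - 45) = (d - 2)*(d + 3)*(d^3 - 9*d^2 + 23*d - 15) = (d - 5)*(d - 2)*(d + 3)*(d^2 - 4*d + 3) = (d - 5)*(d - 2)*(d - 1)*(d + 3)*(d - 3)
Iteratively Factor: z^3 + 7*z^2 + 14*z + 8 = (z + 4)*(z^2 + 3*z + 2) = (z + 2)*(z + 4)*(z + 1)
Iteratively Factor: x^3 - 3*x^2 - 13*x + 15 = (x + 3)*(x^2 - 6*x + 5) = (x - 1)*(x + 3)*(x - 5)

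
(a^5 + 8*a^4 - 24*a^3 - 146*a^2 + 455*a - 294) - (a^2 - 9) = a^5 + 8*a^4 - 24*a^3 - 147*a^2 + 455*a - 285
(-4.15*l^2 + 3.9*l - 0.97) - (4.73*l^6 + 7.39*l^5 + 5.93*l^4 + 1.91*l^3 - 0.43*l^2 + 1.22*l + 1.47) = -4.73*l^6 - 7.39*l^5 - 5.93*l^4 - 1.91*l^3 - 3.72*l^2 + 2.68*l - 2.44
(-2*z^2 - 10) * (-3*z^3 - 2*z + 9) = 6*z^5 + 34*z^3 - 18*z^2 + 20*z - 90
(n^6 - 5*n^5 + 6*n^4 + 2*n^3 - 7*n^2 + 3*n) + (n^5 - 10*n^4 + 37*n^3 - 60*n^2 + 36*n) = n^6 - 4*n^5 - 4*n^4 + 39*n^3 - 67*n^2 + 39*n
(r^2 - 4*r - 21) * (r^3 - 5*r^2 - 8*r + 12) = r^5 - 9*r^4 - 9*r^3 + 149*r^2 + 120*r - 252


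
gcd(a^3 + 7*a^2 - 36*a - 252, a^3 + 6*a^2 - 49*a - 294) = a^2 + 13*a + 42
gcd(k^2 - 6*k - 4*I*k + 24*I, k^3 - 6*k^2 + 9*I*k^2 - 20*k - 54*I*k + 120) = k - 6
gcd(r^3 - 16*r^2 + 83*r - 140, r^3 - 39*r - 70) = r - 7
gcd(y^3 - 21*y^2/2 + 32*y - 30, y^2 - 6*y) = y - 6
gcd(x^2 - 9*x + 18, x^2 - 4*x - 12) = x - 6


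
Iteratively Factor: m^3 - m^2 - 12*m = (m - 4)*(m^2 + 3*m) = (m - 4)*(m + 3)*(m)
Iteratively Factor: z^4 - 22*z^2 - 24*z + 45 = (z + 3)*(z^3 - 3*z^2 - 13*z + 15) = (z - 5)*(z + 3)*(z^2 + 2*z - 3) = (z - 5)*(z + 3)^2*(z - 1)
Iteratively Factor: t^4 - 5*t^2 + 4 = (t - 1)*(t^3 + t^2 - 4*t - 4) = (t - 1)*(t + 1)*(t^2 - 4) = (t - 2)*(t - 1)*(t + 1)*(t + 2)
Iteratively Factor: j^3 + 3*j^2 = (j + 3)*(j^2) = j*(j + 3)*(j)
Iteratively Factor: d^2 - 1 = (d - 1)*(d + 1)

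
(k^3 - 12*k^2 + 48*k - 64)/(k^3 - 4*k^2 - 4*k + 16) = (k^2 - 8*k + 16)/(k^2 - 4)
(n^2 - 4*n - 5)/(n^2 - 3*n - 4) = (n - 5)/(n - 4)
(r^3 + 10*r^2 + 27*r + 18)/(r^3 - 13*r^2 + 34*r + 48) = (r^2 + 9*r + 18)/(r^2 - 14*r + 48)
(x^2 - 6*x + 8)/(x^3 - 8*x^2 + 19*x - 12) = (x - 2)/(x^2 - 4*x + 3)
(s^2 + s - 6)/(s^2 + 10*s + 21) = (s - 2)/(s + 7)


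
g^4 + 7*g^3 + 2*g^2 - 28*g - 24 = (g - 2)*(g + 1)*(g + 2)*(g + 6)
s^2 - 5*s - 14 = (s - 7)*(s + 2)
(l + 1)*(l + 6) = l^2 + 7*l + 6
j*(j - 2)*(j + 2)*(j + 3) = j^4 + 3*j^3 - 4*j^2 - 12*j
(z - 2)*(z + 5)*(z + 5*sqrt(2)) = z^3 + 3*z^2 + 5*sqrt(2)*z^2 - 10*z + 15*sqrt(2)*z - 50*sqrt(2)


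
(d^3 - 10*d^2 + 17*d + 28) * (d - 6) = d^4 - 16*d^3 + 77*d^2 - 74*d - 168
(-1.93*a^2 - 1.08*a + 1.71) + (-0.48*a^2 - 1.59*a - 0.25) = -2.41*a^2 - 2.67*a + 1.46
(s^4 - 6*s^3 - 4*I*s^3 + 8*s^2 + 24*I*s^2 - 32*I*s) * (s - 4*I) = s^5 - 6*s^4 - 8*I*s^4 - 8*s^3 + 48*I*s^3 + 96*s^2 - 64*I*s^2 - 128*s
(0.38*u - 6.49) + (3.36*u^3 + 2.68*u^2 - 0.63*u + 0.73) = 3.36*u^3 + 2.68*u^2 - 0.25*u - 5.76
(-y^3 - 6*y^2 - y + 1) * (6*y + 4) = -6*y^4 - 40*y^3 - 30*y^2 + 2*y + 4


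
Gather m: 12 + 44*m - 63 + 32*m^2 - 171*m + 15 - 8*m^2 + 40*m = 24*m^2 - 87*m - 36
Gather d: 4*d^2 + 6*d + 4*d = 4*d^2 + 10*d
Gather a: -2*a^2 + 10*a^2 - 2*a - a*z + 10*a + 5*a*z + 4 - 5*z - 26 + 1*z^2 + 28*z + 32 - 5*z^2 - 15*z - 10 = 8*a^2 + a*(4*z + 8) - 4*z^2 + 8*z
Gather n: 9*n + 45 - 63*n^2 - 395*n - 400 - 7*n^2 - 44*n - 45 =-70*n^2 - 430*n - 400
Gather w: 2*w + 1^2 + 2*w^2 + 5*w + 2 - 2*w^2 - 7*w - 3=0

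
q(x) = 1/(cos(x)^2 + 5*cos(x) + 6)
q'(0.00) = 0.00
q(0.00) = 0.08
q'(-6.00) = 0.01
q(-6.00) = 0.09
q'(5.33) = -0.06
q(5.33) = 0.11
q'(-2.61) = -0.28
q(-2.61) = 0.41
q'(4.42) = -0.20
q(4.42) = 0.22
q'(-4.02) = 0.28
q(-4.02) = 0.31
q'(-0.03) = -0.00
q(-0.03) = 0.08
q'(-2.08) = -0.24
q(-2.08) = 0.26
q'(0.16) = 0.01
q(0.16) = 0.08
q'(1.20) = 0.08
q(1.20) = 0.13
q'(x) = (2*sin(x)*cos(x) + 5*sin(x))/(cos(x)^2 + 5*cos(x) + 6)^2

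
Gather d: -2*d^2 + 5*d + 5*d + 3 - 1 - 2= -2*d^2 + 10*d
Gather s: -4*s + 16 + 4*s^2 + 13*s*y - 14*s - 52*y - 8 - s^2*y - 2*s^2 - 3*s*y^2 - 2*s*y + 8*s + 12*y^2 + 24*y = s^2*(2 - y) + s*(-3*y^2 + 11*y - 10) + 12*y^2 - 28*y + 8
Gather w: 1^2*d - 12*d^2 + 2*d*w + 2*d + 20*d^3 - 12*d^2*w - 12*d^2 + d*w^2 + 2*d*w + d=20*d^3 - 24*d^2 + d*w^2 + 4*d + w*(-12*d^2 + 4*d)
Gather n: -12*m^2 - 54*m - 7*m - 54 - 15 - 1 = -12*m^2 - 61*m - 70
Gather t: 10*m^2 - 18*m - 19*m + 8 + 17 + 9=10*m^2 - 37*m + 34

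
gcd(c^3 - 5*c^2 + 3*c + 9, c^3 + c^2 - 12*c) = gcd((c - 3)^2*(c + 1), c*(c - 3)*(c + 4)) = c - 3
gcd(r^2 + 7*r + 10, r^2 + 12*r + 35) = r + 5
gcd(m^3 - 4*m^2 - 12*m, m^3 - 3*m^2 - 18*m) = m^2 - 6*m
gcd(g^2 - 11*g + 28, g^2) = 1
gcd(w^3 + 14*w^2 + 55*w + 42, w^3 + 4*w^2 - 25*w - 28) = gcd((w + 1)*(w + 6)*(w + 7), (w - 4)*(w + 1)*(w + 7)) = w^2 + 8*w + 7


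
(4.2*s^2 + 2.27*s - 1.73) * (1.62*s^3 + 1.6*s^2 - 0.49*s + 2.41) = 6.804*s^5 + 10.3974*s^4 - 1.2286*s^3 + 6.2417*s^2 + 6.3184*s - 4.1693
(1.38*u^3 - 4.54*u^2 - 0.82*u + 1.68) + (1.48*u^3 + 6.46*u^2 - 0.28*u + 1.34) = 2.86*u^3 + 1.92*u^2 - 1.1*u + 3.02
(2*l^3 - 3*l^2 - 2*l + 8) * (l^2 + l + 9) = 2*l^5 - l^4 + 13*l^3 - 21*l^2 - 10*l + 72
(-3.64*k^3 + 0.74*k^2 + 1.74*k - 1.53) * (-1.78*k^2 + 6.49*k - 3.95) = 6.4792*k^5 - 24.9408*k^4 + 16.0834*k^3 + 11.093*k^2 - 16.8027*k + 6.0435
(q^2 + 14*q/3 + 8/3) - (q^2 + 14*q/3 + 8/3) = 0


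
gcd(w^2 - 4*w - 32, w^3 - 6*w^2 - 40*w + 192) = w - 8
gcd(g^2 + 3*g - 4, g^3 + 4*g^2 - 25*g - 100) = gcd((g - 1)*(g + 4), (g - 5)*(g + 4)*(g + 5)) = g + 4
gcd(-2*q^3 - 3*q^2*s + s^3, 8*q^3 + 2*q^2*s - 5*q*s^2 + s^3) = 2*q^2 + q*s - s^2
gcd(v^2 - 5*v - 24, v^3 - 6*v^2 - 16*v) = v - 8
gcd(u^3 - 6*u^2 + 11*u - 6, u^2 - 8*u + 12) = u - 2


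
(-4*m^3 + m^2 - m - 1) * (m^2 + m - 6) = -4*m^5 - 3*m^4 + 24*m^3 - 8*m^2 + 5*m + 6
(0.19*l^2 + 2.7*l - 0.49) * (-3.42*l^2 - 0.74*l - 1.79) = -0.6498*l^4 - 9.3746*l^3 - 0.6623*l^2 - 4.4704*l + 0.8771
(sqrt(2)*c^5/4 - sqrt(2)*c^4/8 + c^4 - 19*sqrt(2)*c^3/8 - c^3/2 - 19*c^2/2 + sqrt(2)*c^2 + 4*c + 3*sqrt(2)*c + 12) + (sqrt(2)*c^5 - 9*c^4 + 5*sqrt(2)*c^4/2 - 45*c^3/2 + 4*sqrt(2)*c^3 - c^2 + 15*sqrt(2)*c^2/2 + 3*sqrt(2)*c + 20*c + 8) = 5*sqrt(2)*c^5/4 - 8*c^4 + 19*sqrt(2)*c^4/8 - 23*c^3 + 13*sqrt(2)*c^3/8 - 21*c^2/2 + 17*sqrt(2)*c^2/2 + 6*sqrt(2)*c + 24*c + 20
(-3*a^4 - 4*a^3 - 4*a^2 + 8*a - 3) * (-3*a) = 9*a^5 + 12*a^4 + 12*a^3 - 24*a^2 + 9*a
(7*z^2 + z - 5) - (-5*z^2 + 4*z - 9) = 12*z^2 - 3*z + 4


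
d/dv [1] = 0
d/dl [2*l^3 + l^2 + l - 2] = 6*l^2 + 2*l + 1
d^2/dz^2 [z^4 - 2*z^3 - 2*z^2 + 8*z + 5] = 12*z^2 - 12*z - 4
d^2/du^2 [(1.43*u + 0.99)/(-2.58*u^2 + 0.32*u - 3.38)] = (-(1.43*u + 0.99)*(5.16*u - 0.32)*(10.32*u - 0.64) + (22.1364*u + 4.1932)*(2.58*u^2 - 0.32*u + 3.38))/(2.58*u^2 - 0.32*u + 3.38)^3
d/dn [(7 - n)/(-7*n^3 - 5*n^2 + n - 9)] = (7*n^3 + 5*n^2 - n - (n - 7)*(21*n^2 + 10*n - 1) + 9)/(7*n^3 + 5*n^2 - n + 9)^2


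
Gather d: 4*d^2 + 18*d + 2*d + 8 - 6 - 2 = 4*d^2 + 20*d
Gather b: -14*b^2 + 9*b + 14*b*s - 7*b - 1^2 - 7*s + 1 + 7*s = -14*b^2 + b*(14*s + 2)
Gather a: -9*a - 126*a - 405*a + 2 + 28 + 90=120 - 540*a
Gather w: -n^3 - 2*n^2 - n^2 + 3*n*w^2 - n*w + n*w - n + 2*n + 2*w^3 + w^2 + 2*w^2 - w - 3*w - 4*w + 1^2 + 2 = -n^3 - 3*n^2 + n + 2*w^3 + w^2*(3*n + 3) - 8*w + 3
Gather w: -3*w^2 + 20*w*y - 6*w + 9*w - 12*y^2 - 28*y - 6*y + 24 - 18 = -3*w^2 + w*(20*y + 3) - 12*y^2 - 34*y + 6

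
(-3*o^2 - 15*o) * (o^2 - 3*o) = -3*o^4 - 6*o^3 + 45*o^2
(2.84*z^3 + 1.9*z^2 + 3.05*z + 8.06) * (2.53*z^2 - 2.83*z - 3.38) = 7.1852*z^5 - 3.2302*z^4 - 7.2597*z^3 + 5.3383*z^2 - 33.1188*z - 27.2428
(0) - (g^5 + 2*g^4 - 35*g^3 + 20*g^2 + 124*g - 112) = -g^5 - 2*g^4 + 35*g^3 - 20*g^2 - 124*g + 112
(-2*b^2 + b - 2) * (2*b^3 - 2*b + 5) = -4*b^5 + 2*b^4 - 12*b^2 + 9*b - 10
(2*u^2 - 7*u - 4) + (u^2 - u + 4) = 3*u^2 - 8*u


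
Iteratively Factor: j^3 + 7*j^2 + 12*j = (j)*(j^2 + 7*j + 12) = j*(j + 3)*(j + 4)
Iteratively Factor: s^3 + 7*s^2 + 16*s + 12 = (s + 3)*(s^2 + 4*s + 4) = (s + 2)*(s + 3)*(s + 2)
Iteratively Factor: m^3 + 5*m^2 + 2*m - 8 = (m + 4)*(m^2 + m - 2) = (m - 1)*(m + 4)*(m + 2)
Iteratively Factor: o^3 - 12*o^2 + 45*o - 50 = (o - 5)*(o^2 - 7*o + 10) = (o - 5)^2*(o - 2)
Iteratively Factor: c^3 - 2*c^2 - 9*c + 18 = (c - 2)*(c^2 - 9) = (c - 3)*(c - 2)*(c + 3)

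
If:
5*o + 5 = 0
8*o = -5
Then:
No Solution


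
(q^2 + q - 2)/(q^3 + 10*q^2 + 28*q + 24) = (q - 1)/(q^2 + 8*q + 12)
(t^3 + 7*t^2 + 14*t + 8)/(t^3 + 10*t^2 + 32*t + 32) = (t + 1)/(t + 4)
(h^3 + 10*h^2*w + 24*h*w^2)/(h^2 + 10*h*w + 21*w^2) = h*(h^2 + 10*h*w + 24*w^2)/(h^2 + 10*h*w + 21*w^2)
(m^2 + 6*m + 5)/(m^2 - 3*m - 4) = (m + 5)/(m - 4)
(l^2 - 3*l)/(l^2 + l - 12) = l/(l + 4)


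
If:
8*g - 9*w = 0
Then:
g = 9*w/8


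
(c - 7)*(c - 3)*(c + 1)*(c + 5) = c^4 - 4*c^3 - 34*c^2 + 76*c + 105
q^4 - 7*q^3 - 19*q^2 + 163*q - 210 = (q - 7)*(q - 3)*(q - 2)*(q + 5)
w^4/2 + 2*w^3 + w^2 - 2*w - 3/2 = (w/2 + 1/2)*(w - 1)*(w + 1)*(w + 3)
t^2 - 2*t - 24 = (t - 6)*(t + 4)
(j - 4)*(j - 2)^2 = j^3 - 8*j^2 + 20*j - 16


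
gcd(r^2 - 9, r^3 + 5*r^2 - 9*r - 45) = r^2 - 9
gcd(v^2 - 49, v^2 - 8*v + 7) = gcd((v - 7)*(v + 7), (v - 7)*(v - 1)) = v - 7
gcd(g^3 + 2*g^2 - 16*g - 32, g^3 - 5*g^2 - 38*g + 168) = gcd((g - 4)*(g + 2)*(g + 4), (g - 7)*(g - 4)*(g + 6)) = g - 4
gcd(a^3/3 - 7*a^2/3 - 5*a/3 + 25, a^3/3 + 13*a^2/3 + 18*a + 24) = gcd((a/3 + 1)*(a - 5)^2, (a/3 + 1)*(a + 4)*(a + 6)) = a + 3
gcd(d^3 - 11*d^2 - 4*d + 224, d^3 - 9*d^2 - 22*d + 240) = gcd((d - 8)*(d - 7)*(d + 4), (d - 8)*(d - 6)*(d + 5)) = d - 8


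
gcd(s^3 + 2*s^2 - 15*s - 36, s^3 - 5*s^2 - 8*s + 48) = s^2 - s - 12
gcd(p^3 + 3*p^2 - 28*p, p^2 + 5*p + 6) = 1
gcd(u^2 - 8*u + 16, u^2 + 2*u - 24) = u - 4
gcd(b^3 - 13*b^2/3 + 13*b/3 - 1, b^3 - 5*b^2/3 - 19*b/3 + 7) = b^2 - 4*b + 3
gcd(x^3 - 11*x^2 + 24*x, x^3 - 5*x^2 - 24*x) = x^2 - 8*x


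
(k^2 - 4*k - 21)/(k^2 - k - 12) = (k - 7)/(k - 4)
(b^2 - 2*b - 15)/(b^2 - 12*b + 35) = (b + 3)/(b - 7)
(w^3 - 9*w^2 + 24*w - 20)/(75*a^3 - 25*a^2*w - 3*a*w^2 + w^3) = (w^3 - 9*w^2 + 24*w - 20)/(75*a^3 - 25*a^2*w - 3*a*w^2 + w^3)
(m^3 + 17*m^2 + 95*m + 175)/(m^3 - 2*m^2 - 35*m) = (m^2 + 12*m + 35)/(m*(m - 7))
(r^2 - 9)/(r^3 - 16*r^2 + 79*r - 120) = (r + 3)/(r^2 - 13*r + 40)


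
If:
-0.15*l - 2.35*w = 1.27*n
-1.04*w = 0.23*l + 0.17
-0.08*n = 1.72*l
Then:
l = -0.01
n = 0.30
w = -0.16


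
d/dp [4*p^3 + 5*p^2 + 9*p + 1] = 12*p^2 + 10*p + 9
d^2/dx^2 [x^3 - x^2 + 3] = 6*x - 2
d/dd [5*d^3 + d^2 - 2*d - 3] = 15*d^2 + 2*d - 2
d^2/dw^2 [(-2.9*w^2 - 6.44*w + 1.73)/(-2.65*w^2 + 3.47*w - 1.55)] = (2.8421709430404e-14*w^4 + 143.7837*w^3 - 144.36405*w^2 - 63.2645099999999*w + 55.760016)/(18.609625*w^6 - 73.104225*w^5 + 128.37978*w^4 - 127.300073*w^3 + 75.09006*w^2 - 25.010025*w + 3.723875)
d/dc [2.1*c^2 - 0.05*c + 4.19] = 4.2*c - 0.05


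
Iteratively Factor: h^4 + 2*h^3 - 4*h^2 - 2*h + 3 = (h + 1)*(h^3 + h^2 - 5*h + 3) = (h - 1)*(h + 1)*(h^2 + 2*h - 3) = (h - 1)^2*(h + 1)*(h + 3)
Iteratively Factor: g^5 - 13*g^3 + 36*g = (g + 3)*(g^4 - 3*g^3 - 4*g^2 + 12*g) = (g + 2)*(g + 3)*(g^3 - 5*g^2 + 6*g) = (g - 3)*(g + 2)*(g + 3)*(g^2 - 2*g) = (g - 3)*(g - 2)*(g + 2)*(g + 3)*(g)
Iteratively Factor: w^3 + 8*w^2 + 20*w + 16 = (w + 2)*(w^2 + 6*w + 8) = (w + 2)*(w + 4)*(w + 2)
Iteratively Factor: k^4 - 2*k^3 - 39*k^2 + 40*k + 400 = (k + 4)*(k^3 - 6*k^2 - 15*k + 100) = (k + 4)^2*(k^2 - 10*k + 25) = (k - 5)*(k + 4)^2*(k - 5)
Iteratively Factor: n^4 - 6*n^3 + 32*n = (n + 2)*(n^3 - 8*n^2 + 16*n) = n*(n + 2)*(n^2 - 8*n + 16) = n*(n - 4)*(n + 2)*(n - 4)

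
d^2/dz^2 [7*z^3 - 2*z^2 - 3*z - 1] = 42*z - 4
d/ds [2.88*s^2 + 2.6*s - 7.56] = 5.76*s + 2.6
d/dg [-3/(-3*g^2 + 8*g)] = 6*(4 - 3*g)/(g^2*(3*g - 8)^2)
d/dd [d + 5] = 1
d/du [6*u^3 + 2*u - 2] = 18*u^2 + 2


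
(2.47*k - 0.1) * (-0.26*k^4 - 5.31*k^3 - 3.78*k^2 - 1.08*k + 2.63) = -0.6422*k^5 - 13.0897*k^4 - 8.8056*k^3 - 2.2896*k^2 + 6.6041*k - 0.263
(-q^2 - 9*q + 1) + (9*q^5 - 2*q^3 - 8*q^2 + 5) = 9*q^5 - 2*q^3 - 9*q^2 - 9*q + 6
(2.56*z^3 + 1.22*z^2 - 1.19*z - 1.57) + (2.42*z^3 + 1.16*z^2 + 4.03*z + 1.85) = 4.98*z^3 + 2.38*z^2 + 2.84*z + 0.28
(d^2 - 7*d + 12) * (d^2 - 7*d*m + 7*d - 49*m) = d^4 - 7*d^3*m - 37*d^2 + 259*d*m + 84*d - 588*m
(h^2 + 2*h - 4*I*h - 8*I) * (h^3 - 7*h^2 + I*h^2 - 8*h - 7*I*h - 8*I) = h^5 - 5*h^4 - 3*I*h^4 - 18*h^3 + 15*I*h^3 - 36*h^2 + 66*I*h^2 - 88*h + 48*I*h - 64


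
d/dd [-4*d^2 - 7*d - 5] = -8*d - 7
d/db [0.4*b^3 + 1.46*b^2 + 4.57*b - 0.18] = 1.2*b^2 + 2.92*b + 4.57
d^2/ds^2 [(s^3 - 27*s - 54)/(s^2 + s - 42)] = 32/(s^3 + 21*s^2 + 147*s + 343)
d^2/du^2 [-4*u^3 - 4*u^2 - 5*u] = -24*u - 8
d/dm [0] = 0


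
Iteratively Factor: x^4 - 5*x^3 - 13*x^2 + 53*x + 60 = (x - 5)*(x^3 - 13*x - 12) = (x - 5)*(x + 1)*(x^2 - x - 12) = (x - 5)*(x - 4)*(x + 1)*(x + 3)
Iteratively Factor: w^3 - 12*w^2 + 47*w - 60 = (w - 5)*(w^2 - 7*w + 12) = (w - 5)*(w - 4)*(w - 3)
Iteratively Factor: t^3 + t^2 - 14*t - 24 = (t + 2)*(t^2 - t - 12) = (t + 2)*(t + 3)*(t - 4)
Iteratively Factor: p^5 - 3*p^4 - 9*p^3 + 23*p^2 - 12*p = (p - 4)*(p^4 + p^3 - 5*p^2 + 3*p) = (p - 4)*(p - 1)*(p^3 + 2*p^2 - 3*p) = (p - 4)*(p - 1)^2*(p^2 + 3*p) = p*(p - 4)*(p - 1)^2*(p + 3)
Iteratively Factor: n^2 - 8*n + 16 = (n - 4)*(n - 4)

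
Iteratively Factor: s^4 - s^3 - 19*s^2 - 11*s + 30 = (s + 3)*(s^3 - 4*s^2 - 7*s + 10) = (s - 5)*(s + 3)*(s^2 + s - 2) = (s - 5)*(s + 2)*(s + 3)*(s - 1)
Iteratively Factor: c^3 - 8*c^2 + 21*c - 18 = (c - 3)*(c^2 - 5*c + 6) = (c - 3)^2*(c - 2)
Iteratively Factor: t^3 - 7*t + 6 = (t - 2)*(t^2 + 2*t - 3) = (t - 2)*(t + 3)*(t - 1)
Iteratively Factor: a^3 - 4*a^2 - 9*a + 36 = (a - 3)*(a^2 - a - 12) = (a - 3)*(a + 3)*(a - 4)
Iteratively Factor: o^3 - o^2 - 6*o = (o)*(o^2 - o - 6) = o*(o - 3)*(o + 2)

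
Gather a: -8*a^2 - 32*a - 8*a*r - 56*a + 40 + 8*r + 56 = -8*a^2 + a*(-8*r - 88) + 8*r + 96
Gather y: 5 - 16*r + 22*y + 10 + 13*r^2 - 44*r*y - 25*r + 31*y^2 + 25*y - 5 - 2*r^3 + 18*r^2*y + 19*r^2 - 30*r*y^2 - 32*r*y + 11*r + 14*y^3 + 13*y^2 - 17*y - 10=-2*r^3 + 32*r^2 - 30*r + 14*y^3 + y^2*(44 - 30*r) + y*(18*r^2 - 76*r + 30)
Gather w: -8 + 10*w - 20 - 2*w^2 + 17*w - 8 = -2*w^2 + 27*w - 36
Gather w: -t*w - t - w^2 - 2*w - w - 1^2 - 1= -t - w^2 + w*(-t - 3) - 2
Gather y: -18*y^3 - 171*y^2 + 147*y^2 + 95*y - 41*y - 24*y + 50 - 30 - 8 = -18*y^3 - 24*y^2 + 30*y + 12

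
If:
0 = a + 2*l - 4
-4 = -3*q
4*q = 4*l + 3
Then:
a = 17/6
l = 7/12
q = 4/3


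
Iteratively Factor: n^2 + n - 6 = (n - 2)*(n + 3)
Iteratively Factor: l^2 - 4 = (l - 2)*(l + 2)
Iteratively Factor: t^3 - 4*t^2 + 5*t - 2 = (t - 2)*(t^2 - 2*t + 1) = (t - 2)*(t - 1)*(t - 1)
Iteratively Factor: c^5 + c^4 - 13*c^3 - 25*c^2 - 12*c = (c)*(c^4 + c^3 - 13*c^2 - 25*c - 12) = c*(c + 1)*(c^3 - 13*c - 12) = c*(c - 4)*(c + 1)*(c^2 + 4*c + 3) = c*(c - 4)*(c + 1)^2*(c + 3)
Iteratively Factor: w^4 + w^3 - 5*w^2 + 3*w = (w + 3)*(w^3 - 2*w^2 + w) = w*(w + 3)*(w^2 - 2*w + 1) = w*(w - 1)*(w + 3)*(w - 1)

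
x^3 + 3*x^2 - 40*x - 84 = (x - 6)*(x + 2)*(x + 7)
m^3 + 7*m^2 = m^2*(m + 7)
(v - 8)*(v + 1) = v^2 - 7*v - 8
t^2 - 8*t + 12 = (t - 6)*(t - 2)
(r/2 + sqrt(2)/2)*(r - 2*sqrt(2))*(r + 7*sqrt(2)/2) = r^3/2 + 5*sqrt(2)*r^2/4 - 11*r/2 - 7*sqrt(2)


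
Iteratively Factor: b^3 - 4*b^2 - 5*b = (b)*(b^2 - 4*b - 5) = b*(b + 1)*(b - 5)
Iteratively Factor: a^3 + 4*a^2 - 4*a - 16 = (a + 2)*(a^2 + 2*a - 8) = (a + 2)*(a + 4)*(a - 2)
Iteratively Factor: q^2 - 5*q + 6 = (q - 3)*(q - 2)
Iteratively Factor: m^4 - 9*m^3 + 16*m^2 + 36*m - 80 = (m - 5)*(m^3 - 4*m^2 - 4*m + 16) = (m - 5)*(m - 2)*(m^2 - 2*m - 8) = (m - 5)*(m - 2)*(m + 2)*(m - 4)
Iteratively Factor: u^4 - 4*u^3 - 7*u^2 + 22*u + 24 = (u + 2)*(u^3 - 6*u^2 + 5*u + 12) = (u + 1)*(u + 2)*(u^2 - 7*u + 12) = (u - 3)*(u + 1)*(u + 2)*(u - 4)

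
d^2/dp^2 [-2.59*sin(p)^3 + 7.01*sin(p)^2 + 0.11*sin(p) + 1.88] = 1.8325*sin(p) - 5.8275*sin(3*p) + 14.02*cos(2*p)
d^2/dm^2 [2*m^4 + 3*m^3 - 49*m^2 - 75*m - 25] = 24*m^2 + 18*m - 98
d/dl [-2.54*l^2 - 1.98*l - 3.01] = -5.08*l - 1.98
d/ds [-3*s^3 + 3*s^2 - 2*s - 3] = -9*s^2 + 6*s - 2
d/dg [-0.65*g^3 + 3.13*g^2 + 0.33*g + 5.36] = -1.95*g^2 + 6.26*g + 0.33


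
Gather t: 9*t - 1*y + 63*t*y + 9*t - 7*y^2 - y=t*(63*y + 18) - 7*y^2 - 2*y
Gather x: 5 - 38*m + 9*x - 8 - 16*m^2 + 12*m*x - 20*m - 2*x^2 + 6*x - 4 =-16*m^2 - 58*m - 2*x^2 + x*(12*m + 15) - 7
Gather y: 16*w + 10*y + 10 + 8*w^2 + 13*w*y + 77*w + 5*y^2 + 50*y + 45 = 8*w^2 + 93*w + 5*y^2 + y*(13*w + 60) + 55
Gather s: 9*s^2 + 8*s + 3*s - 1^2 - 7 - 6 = 9*s^2 + 11*s - 14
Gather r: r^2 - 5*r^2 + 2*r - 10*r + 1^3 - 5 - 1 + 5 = -4*r^2 - 8*r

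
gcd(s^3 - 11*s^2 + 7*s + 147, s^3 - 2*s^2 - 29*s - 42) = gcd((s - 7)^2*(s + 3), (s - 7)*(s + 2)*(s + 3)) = s^2 - 4*s - 21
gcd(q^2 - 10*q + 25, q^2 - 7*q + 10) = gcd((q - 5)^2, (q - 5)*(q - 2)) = q - 5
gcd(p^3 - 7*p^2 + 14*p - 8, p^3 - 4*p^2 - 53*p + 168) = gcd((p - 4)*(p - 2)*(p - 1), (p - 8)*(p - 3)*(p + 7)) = 1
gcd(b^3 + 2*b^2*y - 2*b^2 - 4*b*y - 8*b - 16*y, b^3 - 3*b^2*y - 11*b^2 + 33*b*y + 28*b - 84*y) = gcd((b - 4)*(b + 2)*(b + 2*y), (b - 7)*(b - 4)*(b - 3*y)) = b - 4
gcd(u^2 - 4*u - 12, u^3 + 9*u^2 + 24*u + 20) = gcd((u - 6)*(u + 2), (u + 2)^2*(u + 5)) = u + 2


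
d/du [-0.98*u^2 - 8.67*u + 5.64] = -1.96*u - 8.67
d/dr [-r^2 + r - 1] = 1 - 2*r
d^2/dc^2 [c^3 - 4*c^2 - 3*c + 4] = 6*c - 8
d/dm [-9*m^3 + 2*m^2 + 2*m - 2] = -27*m^2 + 4*m + 2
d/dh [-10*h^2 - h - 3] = -20*h - 1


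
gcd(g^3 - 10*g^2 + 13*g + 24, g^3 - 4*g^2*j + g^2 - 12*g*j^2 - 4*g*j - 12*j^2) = g + 1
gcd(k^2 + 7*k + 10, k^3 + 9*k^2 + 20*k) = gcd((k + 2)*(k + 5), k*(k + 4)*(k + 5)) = k + 5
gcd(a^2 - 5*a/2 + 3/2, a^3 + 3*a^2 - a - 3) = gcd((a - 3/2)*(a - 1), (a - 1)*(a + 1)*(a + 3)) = a - 1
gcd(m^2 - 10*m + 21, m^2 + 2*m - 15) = m - 3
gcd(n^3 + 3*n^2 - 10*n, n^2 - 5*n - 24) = 1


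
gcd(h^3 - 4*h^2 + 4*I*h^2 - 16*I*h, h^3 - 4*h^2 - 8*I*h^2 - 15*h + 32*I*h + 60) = h - 4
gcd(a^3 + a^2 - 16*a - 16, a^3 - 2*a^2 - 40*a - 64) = a + 4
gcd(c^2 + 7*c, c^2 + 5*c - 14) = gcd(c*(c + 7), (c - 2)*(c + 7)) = c + 7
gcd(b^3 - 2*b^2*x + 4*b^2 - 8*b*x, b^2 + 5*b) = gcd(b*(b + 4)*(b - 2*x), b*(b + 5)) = b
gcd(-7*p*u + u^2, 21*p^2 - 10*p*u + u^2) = 7*p - u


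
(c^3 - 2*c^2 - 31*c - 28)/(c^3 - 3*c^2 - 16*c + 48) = (c^2 - 6*c - 7)/(c^2 - 7*c + 12)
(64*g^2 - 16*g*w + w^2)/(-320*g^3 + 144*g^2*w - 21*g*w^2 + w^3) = 1/(-5*g + w)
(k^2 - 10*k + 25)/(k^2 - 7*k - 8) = (-k^2 + 10*k - 25)/(-k^2 + 7*k + 8)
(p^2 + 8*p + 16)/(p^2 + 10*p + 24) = (p + 4)/(p + 6)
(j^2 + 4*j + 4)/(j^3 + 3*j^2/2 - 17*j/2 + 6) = 2*(j^2 + 4*j + 4)/(2*j^3 + 3*j^2 - 17*j + 12)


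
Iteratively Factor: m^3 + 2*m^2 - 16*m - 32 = (m + 2)*(m^2 - 16) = (m - 4)*(m + 2)*(m + 4)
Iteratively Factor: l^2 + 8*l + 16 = (l + 4)*(l + 4)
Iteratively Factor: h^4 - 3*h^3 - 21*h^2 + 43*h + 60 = (h - 3)*(h^3 - 21*h - 20) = (h - 5)*(h - 3)*(h^2 + 5*h + 4) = (h - 5)*(h - 3)*(h + 4)*(h + 1)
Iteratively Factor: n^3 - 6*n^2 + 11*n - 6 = (n - 3)*(n^2 - 3*n + 2) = (n - 3)*(n - 1)*(n - 2)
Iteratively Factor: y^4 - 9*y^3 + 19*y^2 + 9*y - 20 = (y + 1)*(y^3 - 10*y^2 + 29*y - 20) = (y - 1)*(y + 1)*(y^2 - 9*y + 20) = (y - 4)*(y - 1)*(y + 1)*(y - 5)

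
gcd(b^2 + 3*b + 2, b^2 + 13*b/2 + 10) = 1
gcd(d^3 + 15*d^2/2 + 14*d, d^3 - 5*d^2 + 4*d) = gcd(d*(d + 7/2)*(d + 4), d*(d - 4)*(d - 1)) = d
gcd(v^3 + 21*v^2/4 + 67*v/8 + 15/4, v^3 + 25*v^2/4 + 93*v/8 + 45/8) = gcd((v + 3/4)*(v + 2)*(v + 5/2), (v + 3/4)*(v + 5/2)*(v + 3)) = v^2 + 13*v/4 + 15/8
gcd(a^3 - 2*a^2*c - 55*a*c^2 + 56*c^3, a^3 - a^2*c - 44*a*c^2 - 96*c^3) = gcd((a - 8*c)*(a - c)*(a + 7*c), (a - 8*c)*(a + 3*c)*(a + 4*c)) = a - 8*c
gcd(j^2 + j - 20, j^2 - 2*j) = 1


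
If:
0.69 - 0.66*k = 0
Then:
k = 1.05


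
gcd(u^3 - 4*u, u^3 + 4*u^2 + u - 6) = u + 2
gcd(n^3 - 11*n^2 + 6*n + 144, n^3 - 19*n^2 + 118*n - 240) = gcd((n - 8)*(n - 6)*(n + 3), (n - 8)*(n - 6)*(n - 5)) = n^2 - 14*n + 48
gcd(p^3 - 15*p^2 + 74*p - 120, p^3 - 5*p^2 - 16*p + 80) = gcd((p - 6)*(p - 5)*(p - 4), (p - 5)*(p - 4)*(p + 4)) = p^2 - 9*p + 20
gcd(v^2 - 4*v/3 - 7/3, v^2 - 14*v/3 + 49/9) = v - 7/3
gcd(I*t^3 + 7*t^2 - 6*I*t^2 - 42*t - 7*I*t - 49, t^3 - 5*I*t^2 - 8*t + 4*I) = 1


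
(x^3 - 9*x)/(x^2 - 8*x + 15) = x*(x + 3)/(x - 5)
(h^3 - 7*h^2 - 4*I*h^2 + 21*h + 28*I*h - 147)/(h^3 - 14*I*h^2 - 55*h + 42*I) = (h^2 + h*(-7 + 3*I) - 21*I)/(h^2 - 7*I*h - 6)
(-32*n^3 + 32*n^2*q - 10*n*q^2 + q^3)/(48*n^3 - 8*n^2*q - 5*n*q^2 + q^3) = (-2*n + q)/(3*n + q)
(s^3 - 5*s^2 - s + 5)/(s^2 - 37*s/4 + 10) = 4*(s^3 - 5*s^2 - s + 5)/(4*s^2 - 37*s + 40)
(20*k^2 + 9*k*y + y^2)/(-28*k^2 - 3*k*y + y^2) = (5*k + y)/(-7*k + y)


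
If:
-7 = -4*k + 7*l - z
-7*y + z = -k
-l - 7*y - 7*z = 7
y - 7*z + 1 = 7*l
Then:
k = 2751/467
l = 980/467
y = 268/467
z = -875/467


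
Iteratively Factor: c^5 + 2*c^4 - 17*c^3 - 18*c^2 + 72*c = (c + 4)*(c^4 - 2*c^3 - 9*c^2 + 18*c) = (c + 3)*(c + 4)*(c^3 - 5*c^2 + 6*c) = (c - 2)*(c + 3)*(c + 4)*(c^2 - 3*c) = c*(c - 2)*(c + 3)*(c + 4)*(c - 3)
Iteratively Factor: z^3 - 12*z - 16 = (z + 2)*(z^2 - 2*z - 8) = (z + 2)^2*(z - 4)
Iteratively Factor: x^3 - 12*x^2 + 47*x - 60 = (x - 3)*(x^2 - 9*x + 20) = (x - 5)*(x - 3)*(x - 4)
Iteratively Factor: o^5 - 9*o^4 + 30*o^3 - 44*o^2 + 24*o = (o - 2)*(o^4 - 7*o^3 + 16*o^2 - 12*o) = (o - 2)^2*(o^3 - 5*o^2 + 6*o) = o*(o - 2)^2*(o^2 - 5*o + 6) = o*(o - 3)*(o - 2)^2*(o - 2)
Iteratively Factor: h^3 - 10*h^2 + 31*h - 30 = (h - 3)*(h^2 - 7*h + 10) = (h - 5)*(h - 3)*(h - 2)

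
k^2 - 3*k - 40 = (k - 8)*(k + 5)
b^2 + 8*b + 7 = (b + 1)*(b + 7)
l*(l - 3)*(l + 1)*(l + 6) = l^4 + 4*l^3 - 15*l^2 - 18*l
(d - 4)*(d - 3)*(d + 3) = d^3 - 4*d^2 - 9*d + 36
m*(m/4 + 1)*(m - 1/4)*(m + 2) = m^4/4 + 23*m^3/16 + 13*m^2/8 - m/2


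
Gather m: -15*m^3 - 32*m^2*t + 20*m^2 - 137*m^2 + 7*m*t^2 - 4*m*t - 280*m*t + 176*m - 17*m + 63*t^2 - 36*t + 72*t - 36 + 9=-15*m^3 + m^2*(-32*t - 117) + m*(7*t^2 - 284*t + 159) + 63*t^2 + 36*t - 27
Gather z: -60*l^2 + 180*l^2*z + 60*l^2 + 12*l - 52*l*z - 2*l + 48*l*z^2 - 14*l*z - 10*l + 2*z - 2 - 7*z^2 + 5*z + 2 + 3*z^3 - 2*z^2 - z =3*z^3 + z^2*(48*l - 9) + z*(180*l^2 - 66*l + 6)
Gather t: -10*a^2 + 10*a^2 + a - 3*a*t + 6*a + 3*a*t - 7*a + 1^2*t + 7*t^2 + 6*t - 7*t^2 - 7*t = 0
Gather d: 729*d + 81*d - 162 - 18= 810*d - 180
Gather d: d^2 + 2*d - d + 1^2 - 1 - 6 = d^2 + d - 6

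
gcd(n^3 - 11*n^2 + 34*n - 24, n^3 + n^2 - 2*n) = n - 1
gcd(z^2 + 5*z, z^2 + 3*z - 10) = z + 5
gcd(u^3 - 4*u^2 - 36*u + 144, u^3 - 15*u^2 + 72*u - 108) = u - 6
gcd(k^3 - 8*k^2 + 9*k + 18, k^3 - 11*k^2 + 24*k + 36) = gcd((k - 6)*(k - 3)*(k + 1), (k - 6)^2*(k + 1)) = k^2 - 5*k - 6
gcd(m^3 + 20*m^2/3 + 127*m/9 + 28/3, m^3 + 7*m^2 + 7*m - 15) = m + 3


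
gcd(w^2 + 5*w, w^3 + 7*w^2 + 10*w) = w^2 + 5*w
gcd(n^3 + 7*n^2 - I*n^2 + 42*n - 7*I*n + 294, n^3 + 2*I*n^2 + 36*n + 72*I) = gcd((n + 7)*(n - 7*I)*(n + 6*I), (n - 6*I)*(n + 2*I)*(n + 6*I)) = n + 6*I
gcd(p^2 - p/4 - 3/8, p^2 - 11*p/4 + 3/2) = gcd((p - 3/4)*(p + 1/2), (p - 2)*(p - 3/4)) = p - 3/4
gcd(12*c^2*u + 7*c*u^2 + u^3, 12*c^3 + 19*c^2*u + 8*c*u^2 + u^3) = 12*c^2 + 7*c*u + u^2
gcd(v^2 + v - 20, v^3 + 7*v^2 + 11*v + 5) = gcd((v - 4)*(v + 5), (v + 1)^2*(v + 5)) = v + 5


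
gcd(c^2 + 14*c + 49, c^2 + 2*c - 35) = c + 7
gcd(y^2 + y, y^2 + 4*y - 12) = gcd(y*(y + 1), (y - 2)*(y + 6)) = 1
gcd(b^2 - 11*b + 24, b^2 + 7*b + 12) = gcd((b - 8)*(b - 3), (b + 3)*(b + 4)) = 1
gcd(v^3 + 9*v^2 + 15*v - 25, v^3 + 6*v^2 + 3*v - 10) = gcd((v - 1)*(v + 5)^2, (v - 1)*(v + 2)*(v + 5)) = v^2 + 4*v - 5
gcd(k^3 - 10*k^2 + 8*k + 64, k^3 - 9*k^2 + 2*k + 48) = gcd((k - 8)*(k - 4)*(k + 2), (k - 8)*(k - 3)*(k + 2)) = k^2 - 6*k - 16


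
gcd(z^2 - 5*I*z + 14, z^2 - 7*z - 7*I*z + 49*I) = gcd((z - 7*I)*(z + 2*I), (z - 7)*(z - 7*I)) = z - 7*I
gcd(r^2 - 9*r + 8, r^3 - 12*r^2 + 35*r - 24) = r^2 - 9*r + 8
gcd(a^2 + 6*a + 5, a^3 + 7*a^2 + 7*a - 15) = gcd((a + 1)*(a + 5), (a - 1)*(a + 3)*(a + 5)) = a + 5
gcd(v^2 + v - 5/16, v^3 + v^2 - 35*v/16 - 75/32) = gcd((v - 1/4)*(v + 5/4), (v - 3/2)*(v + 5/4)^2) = v + 5/4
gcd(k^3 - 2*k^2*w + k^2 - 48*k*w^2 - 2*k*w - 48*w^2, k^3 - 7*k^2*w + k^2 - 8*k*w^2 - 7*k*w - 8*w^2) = -k^2 + 8*k*w - k + 8*w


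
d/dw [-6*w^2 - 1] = -12*w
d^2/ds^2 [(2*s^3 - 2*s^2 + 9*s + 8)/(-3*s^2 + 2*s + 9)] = 2*(-131*s^3 - 162*s^2 - 1071*s + 76)/(27*s^6 - 54*s^5 - 207*s^4 + 316*s^3 + 621*s^2 - 486*s - 729)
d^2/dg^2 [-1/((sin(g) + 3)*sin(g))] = (4*sin(g) + 9 + 3/sin(g) - 18/sin(g)^2 - 18/sin(g)^3)/(sin(g) + 3)^3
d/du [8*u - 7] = 8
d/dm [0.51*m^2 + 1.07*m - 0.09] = 1.02*m + 1.07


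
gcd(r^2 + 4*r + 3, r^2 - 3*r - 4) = r + 1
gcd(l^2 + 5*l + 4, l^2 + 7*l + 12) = l + 4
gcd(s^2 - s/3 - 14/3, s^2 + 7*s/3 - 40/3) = 1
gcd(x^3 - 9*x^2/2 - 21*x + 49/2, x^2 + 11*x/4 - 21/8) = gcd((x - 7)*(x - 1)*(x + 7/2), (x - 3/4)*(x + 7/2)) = x + 7/2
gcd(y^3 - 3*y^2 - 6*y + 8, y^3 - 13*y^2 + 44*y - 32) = y^2 - 5*y + 4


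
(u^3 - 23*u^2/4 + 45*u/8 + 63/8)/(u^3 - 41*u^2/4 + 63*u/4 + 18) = (u - 7/2)/(u - 8)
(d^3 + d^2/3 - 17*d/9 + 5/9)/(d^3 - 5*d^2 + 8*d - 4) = (9*d^2 + 12*d - 5)/(9*(d^2 - 4*d + 4))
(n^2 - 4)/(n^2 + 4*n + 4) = (n - 2)/(n + 2)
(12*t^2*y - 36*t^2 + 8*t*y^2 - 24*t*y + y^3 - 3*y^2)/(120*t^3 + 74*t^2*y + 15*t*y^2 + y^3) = (2*t*y - 6*t + y^2 - 3*y)/(20*t^2 + 9*t*y + y^2)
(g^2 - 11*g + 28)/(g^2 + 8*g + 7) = (g^2 - 11*g + 28)/(g^2 + 8*g + 7)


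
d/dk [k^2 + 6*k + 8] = 2*k + 6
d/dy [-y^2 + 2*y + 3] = 2 - 2*y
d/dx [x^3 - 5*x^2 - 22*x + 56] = 3*x^2 - 10*x - 22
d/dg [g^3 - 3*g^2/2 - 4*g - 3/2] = 3*g^2 - 3*g - 4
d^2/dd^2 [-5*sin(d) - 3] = 5*sin(d)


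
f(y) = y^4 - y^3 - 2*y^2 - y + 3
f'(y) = 4*y^3 - 3*y^2 - 4*y - 1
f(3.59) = 93.47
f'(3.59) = 131.05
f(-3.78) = 236.37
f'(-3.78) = -244.79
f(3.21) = 52.28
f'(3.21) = 87.55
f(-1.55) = 9.24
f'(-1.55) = -16.90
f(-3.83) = 248.85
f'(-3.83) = -254.41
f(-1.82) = 15.20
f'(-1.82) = -27.77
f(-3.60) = 195.30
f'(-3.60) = -212.10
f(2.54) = 12.79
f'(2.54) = 35.03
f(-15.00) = 53568.00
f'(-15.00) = -14116.00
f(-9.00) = 7140.00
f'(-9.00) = -3124.00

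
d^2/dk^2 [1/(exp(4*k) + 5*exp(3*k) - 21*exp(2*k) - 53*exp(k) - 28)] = ((-16*exp(3*k) - 45*exp(2*k) + 84*exp(k) + 53)*(-exp(4*k) - 5*exp(3*k) + 21*exp(2*k) + 53*exp(k) + 28) - 2*(4*exp(3*k) + 15*exp(2*k) - 42*exp(k) - 53)^2*exp(k))*exp(k)/(-exp(4*k) - 5*exp(3*k) + 21*exp(2*k) + 53*exp(k) + 28)^3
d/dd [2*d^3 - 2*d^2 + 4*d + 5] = 6*d^2 - 4*d + 4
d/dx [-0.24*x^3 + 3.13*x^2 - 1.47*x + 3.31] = -0.72*x^2 + 6.26*x - 1.47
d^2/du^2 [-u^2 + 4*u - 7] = -2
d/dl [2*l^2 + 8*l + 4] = 4*l + 8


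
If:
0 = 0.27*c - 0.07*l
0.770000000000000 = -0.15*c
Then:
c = -5.13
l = -19.80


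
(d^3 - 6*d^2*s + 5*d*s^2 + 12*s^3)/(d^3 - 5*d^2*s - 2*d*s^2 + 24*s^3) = (d + s)/(d + 2*s)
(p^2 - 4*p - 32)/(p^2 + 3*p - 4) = (p - 8)/(p - 1)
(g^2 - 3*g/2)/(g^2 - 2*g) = (g - 3/2)/(g - 2)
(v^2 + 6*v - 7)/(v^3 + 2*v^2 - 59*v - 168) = (v - 1)/(v^2 - 5*v - 24)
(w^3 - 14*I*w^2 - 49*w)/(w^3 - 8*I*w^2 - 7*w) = (w - 7*I)/(w - I)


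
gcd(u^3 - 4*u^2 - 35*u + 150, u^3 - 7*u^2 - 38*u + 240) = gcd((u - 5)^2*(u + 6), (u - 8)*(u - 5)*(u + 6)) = u^2 + u - 30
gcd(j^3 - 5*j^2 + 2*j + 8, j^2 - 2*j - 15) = 1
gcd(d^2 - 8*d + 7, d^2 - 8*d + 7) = d^2 - 8*d + 7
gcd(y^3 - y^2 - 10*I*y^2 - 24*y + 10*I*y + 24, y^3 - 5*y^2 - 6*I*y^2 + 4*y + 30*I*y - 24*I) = y^2 + y*(-1 - 6*I) + 6*I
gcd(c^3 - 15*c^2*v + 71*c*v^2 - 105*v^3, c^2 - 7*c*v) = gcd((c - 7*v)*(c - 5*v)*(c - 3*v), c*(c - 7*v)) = -c + 7*v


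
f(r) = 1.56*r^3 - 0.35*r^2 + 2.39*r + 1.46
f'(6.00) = 166.67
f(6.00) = 340.16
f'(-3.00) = 46.61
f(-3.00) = -50.98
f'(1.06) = 6.91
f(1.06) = 5.46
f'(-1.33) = 11.60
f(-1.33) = -6.01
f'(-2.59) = 35.60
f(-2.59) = -34.18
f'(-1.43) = 12.96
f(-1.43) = -7.24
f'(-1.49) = 13.82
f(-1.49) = -8.04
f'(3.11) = 45.48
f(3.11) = 52.43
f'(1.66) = 14.12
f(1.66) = 11.60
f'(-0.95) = 7.28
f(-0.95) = -2.46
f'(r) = 4.68*r^2 - 0.7*r + 2.39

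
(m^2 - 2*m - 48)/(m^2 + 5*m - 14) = (m^2 - 2*m - 48)/(m^2 + 5*m - 14)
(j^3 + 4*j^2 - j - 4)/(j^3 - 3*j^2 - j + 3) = (j + 4)/(j - 3)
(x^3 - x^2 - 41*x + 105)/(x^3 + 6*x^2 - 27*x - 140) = (x - 3)/(x + 4)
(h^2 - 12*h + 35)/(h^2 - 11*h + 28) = (h - 5)/(h - 4)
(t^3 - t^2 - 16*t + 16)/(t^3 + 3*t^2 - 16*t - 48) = (t - 1)/(t + 3)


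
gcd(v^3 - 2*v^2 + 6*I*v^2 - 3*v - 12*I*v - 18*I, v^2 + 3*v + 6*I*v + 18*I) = v + 6*I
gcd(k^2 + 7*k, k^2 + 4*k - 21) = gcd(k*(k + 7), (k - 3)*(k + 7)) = k + 7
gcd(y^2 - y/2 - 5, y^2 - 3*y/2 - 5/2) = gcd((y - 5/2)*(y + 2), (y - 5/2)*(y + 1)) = y - 5/2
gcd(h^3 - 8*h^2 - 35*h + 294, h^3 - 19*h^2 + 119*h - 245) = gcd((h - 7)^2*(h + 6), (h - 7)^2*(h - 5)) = h^2 - 14*h + 49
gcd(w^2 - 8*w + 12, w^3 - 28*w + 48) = w - 2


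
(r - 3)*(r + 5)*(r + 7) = r^3 + 9*r^2 - r - 105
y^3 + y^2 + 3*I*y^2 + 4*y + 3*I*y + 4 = (y + 1)*(y - I)*(y + 4*I)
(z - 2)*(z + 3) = z^2 + z - 6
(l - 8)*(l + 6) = l^2 - 2*l - 48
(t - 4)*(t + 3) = t^2 - t - 12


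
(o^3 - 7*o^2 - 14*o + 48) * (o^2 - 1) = o^5 - 7*o^4 - 15*o^3 + 55*o^2 + 14*o - 48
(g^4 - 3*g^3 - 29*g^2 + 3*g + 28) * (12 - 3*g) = -3*g^5 + 21*g^4 + 51*g^3 - 357*g^2 - 48*g + 336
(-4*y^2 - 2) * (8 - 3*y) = 12*y^3 - 32*y^2 + 6*y - 16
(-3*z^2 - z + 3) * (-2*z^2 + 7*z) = 6*z^4 - 19*z^3 - 13*z^2 + 21*z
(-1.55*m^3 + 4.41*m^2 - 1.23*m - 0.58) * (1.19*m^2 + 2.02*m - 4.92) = -1.8445*m^5 + 2.1169*m^4 + 15.0705*m^3 - 24.872*m^2 + 4.88*m + 2.8536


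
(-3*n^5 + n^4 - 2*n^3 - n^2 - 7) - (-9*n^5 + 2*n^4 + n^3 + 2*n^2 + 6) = 6*n^5 - n^4 - 3*n^3 - 3*n^2 - 13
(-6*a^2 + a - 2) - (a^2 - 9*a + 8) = -7*a^2 + 10*a - 10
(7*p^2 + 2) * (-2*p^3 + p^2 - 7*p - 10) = -14*p^5 + 7*p^4 - 53*p^3 - 68*p^2 - 14*p - 20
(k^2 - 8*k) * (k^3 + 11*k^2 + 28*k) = k^5 + 3*k^4 - 60*k^3 - 224*k^2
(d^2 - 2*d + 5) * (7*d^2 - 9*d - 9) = 7*d^4 - 23*d^3 + 44*d^2 - 27*d - 45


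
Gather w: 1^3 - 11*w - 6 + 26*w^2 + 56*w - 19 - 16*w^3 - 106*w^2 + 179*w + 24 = -16*w^3 - 80*w^2 + 224*w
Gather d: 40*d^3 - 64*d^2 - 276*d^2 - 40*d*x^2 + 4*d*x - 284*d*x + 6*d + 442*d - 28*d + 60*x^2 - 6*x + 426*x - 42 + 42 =40*d^3 - 340*d^2 + d*(-40*x^2 - 280*x + 420) + 60*x^2 + 420*x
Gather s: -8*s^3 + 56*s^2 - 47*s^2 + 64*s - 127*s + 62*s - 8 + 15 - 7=-8*s^3 + 9*s^2 - s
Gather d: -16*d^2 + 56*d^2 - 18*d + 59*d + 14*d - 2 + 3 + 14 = 40*d^2 + 55*d + 15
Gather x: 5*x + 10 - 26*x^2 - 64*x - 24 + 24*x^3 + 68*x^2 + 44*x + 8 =24*x^3 + 42*x^2 - 15*x - 6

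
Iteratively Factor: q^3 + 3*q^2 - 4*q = (q + 4)*(q^2 - q) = q*(q + 4)*(q - 1)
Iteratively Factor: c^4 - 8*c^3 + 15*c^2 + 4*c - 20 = (c + 1)*(c^3 - 9*c^2 + 24*c - 20) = (c - 5)*(c + 1)*(c^2 - 4*c + 4) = (c - 5)*(c - 2)*(c + 1)*(c - 2)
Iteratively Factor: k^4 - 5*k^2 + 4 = (k + 2)*(k^3 - 2*k^2 - k + 2) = (k + 1)*(k + 2)*(k^2 - 3*k + 2) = (k - 1)*(k + 1)*(k + 2)*(k - 2)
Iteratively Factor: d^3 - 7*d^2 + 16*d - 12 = (d - 2)*(d^2 - 5*d + 6) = (d - 2)^2*(d - 3)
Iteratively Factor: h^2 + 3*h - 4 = (h - 1)*(h + 4)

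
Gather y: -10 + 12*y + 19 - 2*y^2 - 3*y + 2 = -2*y^2 + 9*y + 11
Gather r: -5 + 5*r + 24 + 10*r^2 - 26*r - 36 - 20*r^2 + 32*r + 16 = -10*r^2 + 11*r - 1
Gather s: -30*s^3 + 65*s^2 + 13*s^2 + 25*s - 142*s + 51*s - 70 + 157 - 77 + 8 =-30*s^3 + 78*s^2 - 66*s + 18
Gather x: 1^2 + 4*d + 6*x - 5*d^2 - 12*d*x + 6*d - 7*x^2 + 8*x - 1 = -5*d^2 + 10*d - 7*x^2 + x*(14 - 12*d)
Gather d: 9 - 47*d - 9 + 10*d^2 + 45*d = 10*d^2 - 2*d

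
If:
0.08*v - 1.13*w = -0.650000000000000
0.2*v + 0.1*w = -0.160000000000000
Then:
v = -1.05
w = 0.50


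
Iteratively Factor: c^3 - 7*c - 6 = (c - 3)*(c^2 + 3*c + 2) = (c - 3)*(c + 1)*(c + 2)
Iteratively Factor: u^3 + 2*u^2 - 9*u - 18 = (u - 3)*(u^2 + 5*u + 6) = (u - 3)*(u + 2)*(u + 3)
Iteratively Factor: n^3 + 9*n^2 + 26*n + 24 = (n + 4)*(n^2 + 5*n + 6) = (n + 3)*(n + 4)*(n + 2)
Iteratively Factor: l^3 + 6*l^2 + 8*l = (l)*(l^2 + 6*l + 8) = l*(l + 2)*(l + 4)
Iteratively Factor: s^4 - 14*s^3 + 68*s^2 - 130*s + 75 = (s - 1)*(s^3 - 13*s^2 + 55*s - 75) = (s - 5)*(s - 1)*(s^2 - 8*s + 15) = (s - 5)*(s - 3)*(s - 1)*(s - 5)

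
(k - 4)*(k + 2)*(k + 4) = k^3 + 2*k^2 - 16*k - 32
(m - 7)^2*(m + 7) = m^3 - 7*m^2 - 49*m + 343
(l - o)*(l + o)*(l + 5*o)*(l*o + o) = l^4*o + 5*l^3*o^2 + l^3*o - l^2*o^3 + 5*l^2*o^2 - 5*l*o^4 - l*o^3 - 5*o^4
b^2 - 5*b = b*(b - 5)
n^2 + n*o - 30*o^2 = (n - 5*o)*(n + 6*o)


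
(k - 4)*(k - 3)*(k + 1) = k^3 - 6*k^2 + 5*k + 12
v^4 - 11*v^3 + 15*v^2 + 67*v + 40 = (v - 8)*(v - 5)*(v + 1)^2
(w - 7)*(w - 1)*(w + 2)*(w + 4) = w^4 - 2*w^3 - 33*w^2 - 22*w + 56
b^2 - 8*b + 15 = (b - 5)*(b - 3)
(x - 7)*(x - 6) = x^2 - 13*x + 42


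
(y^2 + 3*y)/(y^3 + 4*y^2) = (y + 3)/(y*(y + 4))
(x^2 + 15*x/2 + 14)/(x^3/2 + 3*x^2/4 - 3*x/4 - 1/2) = 2*(2*x^2 + 15*x + 28)/(2*x^3 + 3*x^2 - 3*x - 2)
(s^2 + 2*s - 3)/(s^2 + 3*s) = (s - 1)/s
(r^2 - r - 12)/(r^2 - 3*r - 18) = (r - 4)/(r - 6)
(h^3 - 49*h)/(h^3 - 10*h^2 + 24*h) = (h^2 - 49)/(h^2 - 10*h + 24)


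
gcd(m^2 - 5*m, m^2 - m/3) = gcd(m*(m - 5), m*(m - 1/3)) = m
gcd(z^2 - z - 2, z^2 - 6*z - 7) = z + 1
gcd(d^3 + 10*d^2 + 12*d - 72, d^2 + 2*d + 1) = 1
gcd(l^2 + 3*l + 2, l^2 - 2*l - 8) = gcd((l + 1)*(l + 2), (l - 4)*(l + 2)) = l + 2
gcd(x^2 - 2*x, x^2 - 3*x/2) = x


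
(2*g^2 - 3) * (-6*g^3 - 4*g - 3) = -12*g^5 + 10*g^3 - 6*g^2 + 12*g + 9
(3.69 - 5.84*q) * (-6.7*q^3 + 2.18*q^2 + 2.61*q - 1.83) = 39.128*q^4 - 37.4542*q^3 - 7.1982*q^2 + 20.3181*q - 6.7527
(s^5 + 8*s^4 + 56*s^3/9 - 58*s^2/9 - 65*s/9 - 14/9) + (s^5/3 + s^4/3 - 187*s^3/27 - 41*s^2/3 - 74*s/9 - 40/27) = 4*s^5/3 + 25*s^4/3 - 19*s^3/27 - 181*s^2/9 - 139*s/9 - 82/27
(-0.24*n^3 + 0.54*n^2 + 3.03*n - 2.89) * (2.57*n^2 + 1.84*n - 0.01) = -0.6168*n^5 + 0.9462*n^4 + 8.7831*n^3 - 1.8575*n^2 - 5.3479*n + 0.0289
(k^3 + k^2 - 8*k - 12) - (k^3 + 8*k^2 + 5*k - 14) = -7*k^2 - 13*k + 2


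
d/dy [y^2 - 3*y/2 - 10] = 2*y - 3/2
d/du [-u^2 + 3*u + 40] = 3 - 2*u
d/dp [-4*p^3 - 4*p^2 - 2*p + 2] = -12*p^2 - 8*p - 2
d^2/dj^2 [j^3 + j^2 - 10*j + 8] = 6*j + 2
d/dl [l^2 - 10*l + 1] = 2*l - 10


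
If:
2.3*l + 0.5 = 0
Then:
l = -0.22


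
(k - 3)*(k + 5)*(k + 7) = k^3 + 9*k^2 - k - 105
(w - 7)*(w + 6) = w^2 - w - 42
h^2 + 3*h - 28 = (h - 4)*(h + 7)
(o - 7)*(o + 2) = o^2 - 5*o - 14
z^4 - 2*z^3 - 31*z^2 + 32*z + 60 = (z - 6)*(z - 2)*(z + 1)*(z + 5)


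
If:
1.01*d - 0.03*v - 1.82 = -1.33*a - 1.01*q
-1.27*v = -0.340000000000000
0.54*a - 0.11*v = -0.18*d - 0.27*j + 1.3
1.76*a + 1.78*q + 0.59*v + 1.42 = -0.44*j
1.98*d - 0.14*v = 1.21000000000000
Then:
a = 3.87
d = 0.63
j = -3.23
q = -3.91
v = 0.27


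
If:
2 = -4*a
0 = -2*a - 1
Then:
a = -1/2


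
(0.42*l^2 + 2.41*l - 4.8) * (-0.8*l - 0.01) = -0.336*l^3 - 1.9322*l^2 + 3.8159*l + 0.048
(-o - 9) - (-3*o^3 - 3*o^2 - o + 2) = 3*o^3 + 3*o^2 - 11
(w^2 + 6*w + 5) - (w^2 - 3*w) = 9*w + 5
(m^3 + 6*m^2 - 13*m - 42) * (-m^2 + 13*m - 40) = -m^5 + 7*m^4 + 51*m^3 - 367*m^2 - 26*m + 1680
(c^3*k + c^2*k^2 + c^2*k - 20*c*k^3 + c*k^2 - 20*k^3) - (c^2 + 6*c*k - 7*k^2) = c^3*k + c^2*k^2 + c^2*k - c^2 - 20*c*k^3 + c*k^2 - 6*c*k - 20*k^3 + 7*k^2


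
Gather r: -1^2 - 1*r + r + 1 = 0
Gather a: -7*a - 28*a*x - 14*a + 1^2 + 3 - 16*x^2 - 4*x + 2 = a*(-28*x - 21) - 16*x^2 - 4*x + 6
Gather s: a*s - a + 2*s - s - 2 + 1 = -a + s*(a + 1) - 1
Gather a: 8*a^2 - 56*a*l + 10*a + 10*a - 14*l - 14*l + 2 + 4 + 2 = 8*a^2 + a*(20 - 56*l) - 28*l + 8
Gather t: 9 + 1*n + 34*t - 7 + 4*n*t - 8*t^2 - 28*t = n - 8*t^2 + t*(4*n + 6) + 2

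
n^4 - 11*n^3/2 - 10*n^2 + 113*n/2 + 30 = (n - 5)*(n - 4)*(n + 1/2)*(n + 3)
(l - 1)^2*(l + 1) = l^3 - l^2 - l + 1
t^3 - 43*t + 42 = (t - 6)*(t - 1)*(t + 7)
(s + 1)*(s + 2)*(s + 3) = s^3 + 6*s^2 + 11*s + 6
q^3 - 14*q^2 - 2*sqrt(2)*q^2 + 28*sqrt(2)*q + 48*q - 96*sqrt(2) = (q - 8)*(q - 6)*(q - 2*sqrt(2))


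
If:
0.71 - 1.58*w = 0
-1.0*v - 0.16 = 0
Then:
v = -0.16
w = 0.45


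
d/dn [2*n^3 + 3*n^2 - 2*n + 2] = 6*n^2 + 6*n - 2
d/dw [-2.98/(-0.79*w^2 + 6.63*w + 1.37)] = (19.7574 - 4.7084*w)/(-0.79*w^2 + 6.63*w + 1.37)^2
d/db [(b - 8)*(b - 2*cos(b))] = b + (b - 8)*(2*sin(b) + 1) - 2*cos(b)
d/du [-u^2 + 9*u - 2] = 9 - 2*u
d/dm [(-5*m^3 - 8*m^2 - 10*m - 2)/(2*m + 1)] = (-20*m^3 - 31*m^2 - 16*m - 6)/(4*m^2 + 4*m + 1)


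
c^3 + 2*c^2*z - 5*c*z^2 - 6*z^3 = (c - 2*z)*(c + z)*(c + 3*z)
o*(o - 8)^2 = o^3 - 16*o^2 + 64*o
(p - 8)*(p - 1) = p^2 - 9*p + 8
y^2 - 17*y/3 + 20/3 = (y - 4)*(y - 5/3)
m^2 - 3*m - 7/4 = (m - 7/2)*(m + 1/2)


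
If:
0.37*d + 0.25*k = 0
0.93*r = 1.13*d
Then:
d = 0.823008849557522*r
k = -1.21805309734513*r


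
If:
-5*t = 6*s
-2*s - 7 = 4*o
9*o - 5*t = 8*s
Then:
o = -7/13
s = -63/26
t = 189/65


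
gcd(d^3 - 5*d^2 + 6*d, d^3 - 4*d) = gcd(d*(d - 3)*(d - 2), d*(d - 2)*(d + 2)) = d^2 - 2*d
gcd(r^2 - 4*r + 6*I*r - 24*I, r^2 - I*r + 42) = r + 6*I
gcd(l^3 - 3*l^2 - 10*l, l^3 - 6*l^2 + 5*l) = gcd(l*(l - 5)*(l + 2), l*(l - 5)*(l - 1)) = l^2 - 5*l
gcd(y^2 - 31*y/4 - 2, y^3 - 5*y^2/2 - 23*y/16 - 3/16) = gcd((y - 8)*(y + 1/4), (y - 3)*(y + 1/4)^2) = y + 1/4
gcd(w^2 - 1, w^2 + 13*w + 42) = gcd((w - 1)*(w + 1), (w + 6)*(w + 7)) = 1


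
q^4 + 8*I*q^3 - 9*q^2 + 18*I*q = q*(q - I)*(q + 3*I)*(q + 6*I)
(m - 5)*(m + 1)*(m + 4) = m^3 - 21*m - 20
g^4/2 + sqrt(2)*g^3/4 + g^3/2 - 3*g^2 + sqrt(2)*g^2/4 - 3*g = g*(g/2 + sqrt(2))*(g + 1)*(g - 3*sqrt(2)/2)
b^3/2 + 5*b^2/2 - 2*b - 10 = (b/2 + 1)*(b - 2)*(b + 5)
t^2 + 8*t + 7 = (t + 1)*(t + 7)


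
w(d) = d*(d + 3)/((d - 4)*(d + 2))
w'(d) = d/((d - 4)*(d + 2)) - d*(d + 3)/((d - 4)*(d + 2)^2) - d*(d + 3)/((d - 4)^2*(d + 2)) + (d + 3)/((d - 4)*(d + 2)) = (-5*d^2 - 16*d - 24)/(d^4 - 4*d^3 - 12*d^2 + 32*d + 64)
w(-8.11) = 0.56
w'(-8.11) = -0.04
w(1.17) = -0.54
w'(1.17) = -0.62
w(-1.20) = 0.52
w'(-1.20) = -0.69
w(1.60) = -0.85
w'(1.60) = -0.84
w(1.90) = -1.14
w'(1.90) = -1.08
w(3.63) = -11.55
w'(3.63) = -34.10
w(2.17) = -1.47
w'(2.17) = -1.41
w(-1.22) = 0.53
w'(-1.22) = -0.72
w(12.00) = 1.61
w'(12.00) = -0.07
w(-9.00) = 0.59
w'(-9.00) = -0.03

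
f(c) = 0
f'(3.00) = 0.00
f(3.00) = 0.00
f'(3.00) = 0.00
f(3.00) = 0.00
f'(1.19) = 0.00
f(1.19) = 0.00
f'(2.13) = 0.00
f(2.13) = 0.00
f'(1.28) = 0.00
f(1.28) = 0.00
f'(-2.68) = 0.00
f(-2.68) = 0.00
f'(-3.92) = 0.00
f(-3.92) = 0.00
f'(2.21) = 0.00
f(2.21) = 0.00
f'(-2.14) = 0.00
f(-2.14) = 0.00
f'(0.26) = 0.00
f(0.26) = 0.00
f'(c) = 0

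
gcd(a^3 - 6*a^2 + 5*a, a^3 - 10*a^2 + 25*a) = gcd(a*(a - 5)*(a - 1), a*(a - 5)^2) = a^2 - 5*a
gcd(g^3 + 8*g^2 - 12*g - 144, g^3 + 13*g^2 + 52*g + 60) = g + 6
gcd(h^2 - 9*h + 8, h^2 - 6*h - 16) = h - 8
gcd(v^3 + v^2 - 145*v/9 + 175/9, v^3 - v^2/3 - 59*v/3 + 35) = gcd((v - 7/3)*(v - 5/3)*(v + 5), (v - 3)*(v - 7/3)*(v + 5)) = v^2 + 8*v/3 - 35/3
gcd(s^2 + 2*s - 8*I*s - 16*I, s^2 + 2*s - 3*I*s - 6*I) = s + 2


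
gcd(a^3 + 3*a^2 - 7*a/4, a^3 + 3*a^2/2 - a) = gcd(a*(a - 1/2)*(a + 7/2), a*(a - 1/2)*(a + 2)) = a^2 - a/2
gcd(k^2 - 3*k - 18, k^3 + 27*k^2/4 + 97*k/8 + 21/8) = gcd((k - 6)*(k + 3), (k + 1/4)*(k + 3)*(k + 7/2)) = k + 3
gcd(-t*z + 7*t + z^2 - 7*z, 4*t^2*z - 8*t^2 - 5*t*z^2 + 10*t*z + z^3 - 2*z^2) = -t + z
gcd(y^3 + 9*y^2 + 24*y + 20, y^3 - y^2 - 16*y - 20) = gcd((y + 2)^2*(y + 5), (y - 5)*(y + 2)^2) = y^2 + 4*y + 4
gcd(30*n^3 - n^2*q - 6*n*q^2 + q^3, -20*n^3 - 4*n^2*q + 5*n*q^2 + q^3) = 2*n + q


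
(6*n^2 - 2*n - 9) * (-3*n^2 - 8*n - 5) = -18*n^4 - 42*n^3 + 13*n^2 + 82*n + 45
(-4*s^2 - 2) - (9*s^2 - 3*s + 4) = -13*s^2 + 3*s - 6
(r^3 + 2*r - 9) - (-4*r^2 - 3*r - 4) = r^3 + 4*r^2 + 5*r - 5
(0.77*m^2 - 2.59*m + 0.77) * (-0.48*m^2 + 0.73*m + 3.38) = -0.3696*m^4 + 1.8053*m^3 + 0.3423*m^2 - 8.1921*m + 2.6026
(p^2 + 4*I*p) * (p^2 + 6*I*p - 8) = p^4 + 10*I*p^3 - 32*p^2 - 32*I*p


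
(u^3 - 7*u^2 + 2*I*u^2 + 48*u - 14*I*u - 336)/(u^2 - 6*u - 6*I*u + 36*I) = (u^2 + u*(-7 + 8*I) - 56*I)/(u - 6)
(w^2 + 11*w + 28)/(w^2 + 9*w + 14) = (w + 4)/(w + 2)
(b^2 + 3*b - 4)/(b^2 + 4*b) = (b - 1)/b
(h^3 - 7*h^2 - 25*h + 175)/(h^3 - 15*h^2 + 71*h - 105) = (h + 5)/(h - 3)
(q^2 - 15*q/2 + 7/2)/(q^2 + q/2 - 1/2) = (q - 7)/(q + 1)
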